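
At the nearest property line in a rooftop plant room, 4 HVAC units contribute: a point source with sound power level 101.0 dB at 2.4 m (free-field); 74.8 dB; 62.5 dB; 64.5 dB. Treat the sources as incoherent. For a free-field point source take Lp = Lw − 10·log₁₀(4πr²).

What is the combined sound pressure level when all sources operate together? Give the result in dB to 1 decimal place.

83.2 dB

Source at 2.4 m: Lp = 101.0 − 10·log₁₀(4π·2.4²) = 101.0 − 10·log₁₀(72.382) = 82.4 dB.
Σ 10^(Lᵢ/10) = 2.086e+08.
L_total = 10·log₁₀(2.086e+08) = 83.2 dB.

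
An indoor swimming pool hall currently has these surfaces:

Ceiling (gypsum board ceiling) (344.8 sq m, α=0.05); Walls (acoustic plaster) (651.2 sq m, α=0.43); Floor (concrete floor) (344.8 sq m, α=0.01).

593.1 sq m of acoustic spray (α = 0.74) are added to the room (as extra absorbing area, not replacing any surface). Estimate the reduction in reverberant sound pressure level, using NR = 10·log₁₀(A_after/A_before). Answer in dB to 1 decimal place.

A_before = Σ Sᵢαᵢ = 344.8·0.05 + 651.2·0.43 + 344.8·0.01 = 300.704 sabins.
Added absorption = 593.1 × 0.74 = 438.894 sabins.
A_after = 300.704 + 438.894 = 739.598 sabins.
NR = 10·log₁₀(739.598/300.704) = 3.9 dB.

3.9 dB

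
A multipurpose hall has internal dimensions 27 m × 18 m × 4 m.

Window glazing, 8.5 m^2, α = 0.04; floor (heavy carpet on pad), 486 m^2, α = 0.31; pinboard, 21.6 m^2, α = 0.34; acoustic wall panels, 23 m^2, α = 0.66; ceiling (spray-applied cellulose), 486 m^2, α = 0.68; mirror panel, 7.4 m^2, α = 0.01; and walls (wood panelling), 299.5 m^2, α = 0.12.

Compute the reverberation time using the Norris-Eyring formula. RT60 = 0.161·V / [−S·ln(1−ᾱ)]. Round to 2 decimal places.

Total surface area S = 8.5 + 486 + 21.6 + 23 + 486 + 7.4 + 299.5 = 1332.0 m^2.
Absorption A = 8.5×0.04 + 486×0.31 + 21.6×0.34 + 23×0.66 + 486×0.68 + 7.4×0.01 + 299.5×0.12 = 540.018 sabins.
ᾱ = 540.018 / 1332.0 = 0.4054.
−S·ln(1−ᾱ) = −1332.0 × ln(1 − 0.4054) = 692.462.
V = 27 × 18 × 4 = 1944 m³.
T = 0.161·V/[−S·ln(1−ᾱ)] = 0.161·1944/692.462 = 0.45 s.

0.45 s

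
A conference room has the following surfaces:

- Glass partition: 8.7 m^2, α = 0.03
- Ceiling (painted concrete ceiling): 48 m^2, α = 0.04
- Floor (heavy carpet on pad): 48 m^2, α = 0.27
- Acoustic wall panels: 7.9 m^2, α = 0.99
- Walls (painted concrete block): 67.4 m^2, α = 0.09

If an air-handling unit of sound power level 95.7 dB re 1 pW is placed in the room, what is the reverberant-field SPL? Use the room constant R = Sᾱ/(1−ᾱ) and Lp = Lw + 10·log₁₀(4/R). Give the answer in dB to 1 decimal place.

Σ(Sᵢαᵢ) = 8.7×0.03 + 48×0.04 + 48×0.27 + 7.9×0.99 + 67.4×0.09 = 29.028; total area S = 180.0 m^2.
ᾱ = 29.028/180.0 = 0.1613; R = Sᾱ/(1−ᾱ) = 29.028/(1−0.1613) = 34.611 m^2.
Lp = 95.7 + 10·log₁₀(4/34.611) = 95.7 + (-9.37) = 86.3 dB.

86.3 dB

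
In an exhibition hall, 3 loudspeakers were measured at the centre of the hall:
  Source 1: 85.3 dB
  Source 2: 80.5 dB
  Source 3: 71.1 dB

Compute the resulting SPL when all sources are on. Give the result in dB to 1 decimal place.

86.7 dB

Sum in the linear (power) domain: Σ 10^(Lᵢ/10) = 10^(85.3/10) + 10^(80.5/10) + 10^(71.1/10) = 4.639e+08.
Back to dB: 10·log₁₀ Σ = 86.7 dB.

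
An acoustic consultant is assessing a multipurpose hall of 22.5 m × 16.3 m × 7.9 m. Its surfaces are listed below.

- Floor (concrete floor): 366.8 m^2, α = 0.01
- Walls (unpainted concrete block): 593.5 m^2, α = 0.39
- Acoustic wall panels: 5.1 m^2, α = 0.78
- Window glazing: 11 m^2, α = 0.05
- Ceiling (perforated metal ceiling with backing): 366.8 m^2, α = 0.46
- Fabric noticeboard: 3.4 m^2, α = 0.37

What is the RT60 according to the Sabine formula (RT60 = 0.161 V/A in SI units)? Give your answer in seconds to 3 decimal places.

Summing Sᵢαᵢ: 3.668 + 231.465 + 3.978 + 0.550 + 168.728 + 1.258 → A = 409.647 sabins.
Volume V = 22.5 × 16.3 × 7.9 = 2897.325 m³.
RT60 = 0.161 · V / A = 0.161 × 2897.325 / 409.647 = 1.139 s.

1.139 seconds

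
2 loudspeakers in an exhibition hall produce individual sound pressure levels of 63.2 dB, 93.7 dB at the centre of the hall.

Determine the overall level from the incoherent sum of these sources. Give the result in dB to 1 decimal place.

Converting to relative power and adding: 10^(63.2/10) + 10^(93.7/10) = 2.346e+09.
Back to dB: 10·log₁₀ Σ = 93.7 dB.

93.7 dB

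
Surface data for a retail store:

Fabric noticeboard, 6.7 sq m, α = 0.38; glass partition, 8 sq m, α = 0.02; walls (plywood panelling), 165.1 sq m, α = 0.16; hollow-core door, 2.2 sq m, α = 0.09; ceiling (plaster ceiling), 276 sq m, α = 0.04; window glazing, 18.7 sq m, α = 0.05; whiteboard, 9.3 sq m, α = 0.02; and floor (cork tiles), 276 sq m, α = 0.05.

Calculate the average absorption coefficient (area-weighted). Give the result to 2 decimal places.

S = Σ Sᵢ = 6.7 + 8 + 165.1 + 2.2 + 276 + 18.7 + 9.3 + 276 = 762.0 sq m.
Weighted sum Σ Sα = 55.281.
ᾱ = 55.281 / 762.0 = 0.07.

0.07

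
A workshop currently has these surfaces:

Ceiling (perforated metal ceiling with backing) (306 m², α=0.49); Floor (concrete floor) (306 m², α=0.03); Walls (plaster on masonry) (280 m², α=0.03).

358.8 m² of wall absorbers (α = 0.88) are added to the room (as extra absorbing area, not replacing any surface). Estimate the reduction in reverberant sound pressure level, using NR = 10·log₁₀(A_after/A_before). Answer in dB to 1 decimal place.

4.6 dB

Equivalent absorption area: A_before = 306×0.49 + 306×0.03 + 280×0.03 = 167.520 m².
Treatment contributes 358.8·0.88 = 315.744 sabins.
New total A_after = 483.264 sabins.
Reduction = 10 log₁₀(A_after/A_before) = 10 log₁₀(2.8848) = 4.6 dB.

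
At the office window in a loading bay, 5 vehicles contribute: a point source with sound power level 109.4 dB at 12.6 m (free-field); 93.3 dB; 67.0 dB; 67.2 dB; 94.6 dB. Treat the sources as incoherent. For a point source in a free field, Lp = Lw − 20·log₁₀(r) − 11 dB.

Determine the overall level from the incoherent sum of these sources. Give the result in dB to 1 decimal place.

97.1 dB

Source at 12.6 m: Lp = 109.4 − 20·log₁₀(12.6) − 11 = 76.4 dB.
Σ 10^(Lᵢ/10) = 5.076e+09.
Combined level = 10 log₁₀(5.076e+09) = 97.1 dB.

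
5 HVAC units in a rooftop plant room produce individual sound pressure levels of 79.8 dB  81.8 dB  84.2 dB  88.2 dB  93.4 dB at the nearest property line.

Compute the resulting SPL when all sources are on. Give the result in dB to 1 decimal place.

Sum in the linear (power) domain: Σ 10^(Lᵢ/10) = 10^(79.8/10) + 10^(81.8/10) + 10^(84.2/10) + 10^(88.2/10) + 10^(93.4/10) = 3.358e+09.
L_total = 10·log₁₀(3.358e+09) = 95.3 dB.

95.3 dB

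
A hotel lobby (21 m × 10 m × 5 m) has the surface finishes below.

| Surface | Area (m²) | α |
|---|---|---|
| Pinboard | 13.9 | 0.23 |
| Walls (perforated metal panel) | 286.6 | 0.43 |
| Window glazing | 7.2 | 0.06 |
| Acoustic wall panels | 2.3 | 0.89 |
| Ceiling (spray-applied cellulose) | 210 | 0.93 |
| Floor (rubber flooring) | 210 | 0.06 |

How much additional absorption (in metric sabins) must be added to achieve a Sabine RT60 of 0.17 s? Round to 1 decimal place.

657.6 sabins

Total absorption A₁ = 13.9·0.23 + 286.6·0.43 + 7.2·0.06 + 2.3·0.89 + 210·0.93 + 210·0.06
  = 3.197 + 123.238 + 0.432 + 2.047 + 195.300 + 12.600 = 336.814 m² sabins.
For T = 0.17 s, need A₂ = 0.161·V/T = 0.161·1050/0.17 = 994.412 sabins.
Additional absorption ΔA = 994.412 − 336.814 = 657.6 sabins.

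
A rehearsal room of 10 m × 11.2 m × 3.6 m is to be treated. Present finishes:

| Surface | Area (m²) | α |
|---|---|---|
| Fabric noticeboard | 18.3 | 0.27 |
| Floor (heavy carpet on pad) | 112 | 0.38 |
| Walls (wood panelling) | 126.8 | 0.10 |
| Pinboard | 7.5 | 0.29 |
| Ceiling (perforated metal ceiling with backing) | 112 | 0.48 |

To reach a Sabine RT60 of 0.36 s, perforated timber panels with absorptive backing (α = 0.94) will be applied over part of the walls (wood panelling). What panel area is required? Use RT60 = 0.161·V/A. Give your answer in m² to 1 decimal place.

76.4

Total absorption A₁ = 18.3×0.27 + 112×0.38 + 126.8×0.10 + 7.5×0.29 + 112×0.48
  = 4.941 + 42.560 + 12.680 + 2.175 + 53.760 = 116.116 m² sabins.
Required A₂ = 0.161·403.2/0.36 = 180.320 sabins.
Absorption to add: 180.320 − 116.116 = 64.204 sabins.
Each m² of panel replacing the walls (wood panelling) adds (0.94 − 0.10) = 0.84 sabins.
Panel area = 64.204 / 0.84 = 76.4 m².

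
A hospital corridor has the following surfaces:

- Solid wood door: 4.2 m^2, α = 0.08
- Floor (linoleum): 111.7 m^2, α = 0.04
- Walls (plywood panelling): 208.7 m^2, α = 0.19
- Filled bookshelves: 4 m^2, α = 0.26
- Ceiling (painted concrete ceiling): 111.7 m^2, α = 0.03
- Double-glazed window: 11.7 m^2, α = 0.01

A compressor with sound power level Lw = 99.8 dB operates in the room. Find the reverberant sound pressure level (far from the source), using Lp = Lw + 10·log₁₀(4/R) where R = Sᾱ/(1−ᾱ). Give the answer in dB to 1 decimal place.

A = 48.965 sabins; S = 452.0 m^2.
ᾱ = 0.1083, so room constant R = A/(1−ᾱ) = 54.912 m^2.
Lp = Lw + 10 log₁₀(4/R) = 99.8 -11.38 = 88.4 dB.

88.4 dB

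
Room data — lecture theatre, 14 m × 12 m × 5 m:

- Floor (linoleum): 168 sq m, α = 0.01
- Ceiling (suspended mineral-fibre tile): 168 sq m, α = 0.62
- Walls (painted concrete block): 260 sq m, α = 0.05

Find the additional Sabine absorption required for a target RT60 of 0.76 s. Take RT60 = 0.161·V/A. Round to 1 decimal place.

59.1 sabins

Summing Sᵢαᵢ: 1.680 + 104.160 + 13.000 → A₁ = 118.840 sabins.
V = 840 m³. Required absorption A₂ = 0.161 × 840 / 0.76 = 177.947 sabins.
Additional absorption ΔA = 177.947 − 118.840 = 59.1 sabins.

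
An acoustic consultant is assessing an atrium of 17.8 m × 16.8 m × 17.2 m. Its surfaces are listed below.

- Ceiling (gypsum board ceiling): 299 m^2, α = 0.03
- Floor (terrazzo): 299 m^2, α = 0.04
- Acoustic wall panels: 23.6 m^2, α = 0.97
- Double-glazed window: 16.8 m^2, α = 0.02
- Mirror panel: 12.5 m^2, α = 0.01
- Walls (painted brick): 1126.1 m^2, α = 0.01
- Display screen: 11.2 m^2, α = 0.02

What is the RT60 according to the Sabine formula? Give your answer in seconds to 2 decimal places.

14.85 s

Equivalent absorption area: A = 299×0.03 + 299×0.04 + 23.6×0.97 + 16.8×0.02 + 12.5×0.01 + 1126.1×0.01 + 11.2×0.02 = 55.768 m^2.
Room volume: 5143.488 m³.
Sabine: RT60 = 0.161 × 5143.488 / 55.768 = 14.85 s.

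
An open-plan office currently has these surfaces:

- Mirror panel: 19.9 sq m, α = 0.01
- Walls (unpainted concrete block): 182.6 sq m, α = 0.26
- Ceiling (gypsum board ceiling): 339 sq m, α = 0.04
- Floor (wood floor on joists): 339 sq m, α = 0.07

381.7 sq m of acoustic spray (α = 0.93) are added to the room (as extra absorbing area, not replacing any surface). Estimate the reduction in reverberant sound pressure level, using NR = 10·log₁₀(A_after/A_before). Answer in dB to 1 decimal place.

Total absorption A_before = 19.9×0.01 + 182.6×0.26 + 339×0.04 + 339×0.07
  = 0.199 + 47.476 + 13.560 + 23.730 = 84.965 sq m sabins.
Added absorption = 381.7 × 0.93 = 354.981 sabins.
New total A_after = 439.946 sabins.
NR = 10·log₁₀(439.946/84.965) = 7.1 dB.

7.1 dB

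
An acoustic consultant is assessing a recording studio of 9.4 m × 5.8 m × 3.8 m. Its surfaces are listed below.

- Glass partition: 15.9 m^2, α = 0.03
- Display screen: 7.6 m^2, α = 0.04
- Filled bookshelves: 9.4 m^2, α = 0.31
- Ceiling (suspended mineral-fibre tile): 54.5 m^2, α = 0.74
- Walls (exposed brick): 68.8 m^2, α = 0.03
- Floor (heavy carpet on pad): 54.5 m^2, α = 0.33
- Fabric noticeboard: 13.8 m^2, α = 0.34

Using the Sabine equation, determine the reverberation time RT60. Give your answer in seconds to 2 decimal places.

A = Σ Sᵢαᵢ = 15.9×0.03 + 7.6×0.04 + 9.4×0.31 + 54.5×0.74 + 68.8×0.03 + 54.5×0.33 + 13.8×0.34 = 68.766 sabins.
Volume V = 9.4 × 5.8 × 3.8 = 207.176 m³.
T = 0.161 V/A = 0.161·207.176/68.766 = 0.49 s.

0.49 sec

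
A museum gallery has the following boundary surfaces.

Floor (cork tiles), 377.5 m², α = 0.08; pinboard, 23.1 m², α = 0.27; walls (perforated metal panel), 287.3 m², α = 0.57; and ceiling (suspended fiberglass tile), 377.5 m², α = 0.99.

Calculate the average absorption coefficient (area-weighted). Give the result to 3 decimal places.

S = Σ Sᵢ = 377.5 + 23.1 + 287.3 + 377.5 = 1065.4 m².
Weighted sum Σ Sα = 573.923.
ᾱ = 573.923 / 1065.4 = 0.539.

0.539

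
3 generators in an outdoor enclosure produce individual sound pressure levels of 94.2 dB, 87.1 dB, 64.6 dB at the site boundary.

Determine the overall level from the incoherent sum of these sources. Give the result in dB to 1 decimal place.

95.0 dB

Σ 10^(Lᵢ/10) = 3.146e+09.
Combined level = 10 log₁₀(3.146e+09) = 95.0 dB.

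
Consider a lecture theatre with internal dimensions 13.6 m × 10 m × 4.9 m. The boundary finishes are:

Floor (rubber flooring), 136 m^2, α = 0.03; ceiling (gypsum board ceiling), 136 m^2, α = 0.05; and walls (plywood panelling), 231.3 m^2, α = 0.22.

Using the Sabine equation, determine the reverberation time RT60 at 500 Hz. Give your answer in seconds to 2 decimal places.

Equivalent absorption area: A = 136·0.03 + 136·0.05 + 231.3·0.22 = 61.766 m^2.
V = 13.6·10·4.9 = 666.4 m³.
Sabine: RT60 = 0.161 × 666.4 / 61.766 = 1.74 s.

1.74 s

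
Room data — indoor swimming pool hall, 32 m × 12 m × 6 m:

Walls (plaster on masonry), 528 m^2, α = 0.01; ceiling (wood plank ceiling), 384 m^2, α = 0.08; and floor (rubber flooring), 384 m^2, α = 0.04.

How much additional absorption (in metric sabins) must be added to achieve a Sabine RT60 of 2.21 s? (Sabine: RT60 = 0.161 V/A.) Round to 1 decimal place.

Summing Sᵢαᵢ: 5.280 + 30.720 + 15.360 → A₁ = 51.360 sabins.
Target A₂ = 0.161·2304/2.21 = 167.848 sabins (V = 2304 m³).
Shortfall: 167.848 − 51.360 = 116.5 sabins.

116.5 sabins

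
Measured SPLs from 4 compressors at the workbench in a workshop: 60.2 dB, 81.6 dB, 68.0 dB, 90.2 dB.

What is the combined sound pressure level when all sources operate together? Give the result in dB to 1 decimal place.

Sum in the linear (power) domain: Σ 10^(Lᵢ/10) = 10^(60.2/10) + 10^(81.6/10) + 10^(68.0/10) + 10^(90.2/10) = 1.199e+09.
Back to dB: 10·log₁₀ Σ = 90.8 dB.

90.8 dB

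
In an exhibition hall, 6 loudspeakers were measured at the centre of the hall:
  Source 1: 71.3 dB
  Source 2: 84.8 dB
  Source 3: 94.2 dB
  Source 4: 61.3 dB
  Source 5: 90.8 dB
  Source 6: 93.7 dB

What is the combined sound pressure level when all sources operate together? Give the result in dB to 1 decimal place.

Sum in the linear (power) domain: Σ 10^(Lᵢ/10) = 10^(71.3/10) + 10^(84.8/10) + 10^(94.2/10) + 10^(61.3/10) + 10^(90.8/10) + 10^(93.7/10) = 6.494e+09.
L_total = 10·log₁₀(6.494e+09) = 98.1 dB.

98.1 dB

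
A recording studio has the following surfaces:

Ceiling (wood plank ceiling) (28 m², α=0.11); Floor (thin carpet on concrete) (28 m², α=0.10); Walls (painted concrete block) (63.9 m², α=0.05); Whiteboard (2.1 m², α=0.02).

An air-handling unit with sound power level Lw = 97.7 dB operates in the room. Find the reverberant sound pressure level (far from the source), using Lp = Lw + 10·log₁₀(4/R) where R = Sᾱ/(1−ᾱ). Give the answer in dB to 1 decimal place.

Σ(Sᵢαᵢ) = 28·0.11 + 28·0.10 + 63.9·0.05 + 2.1·0.02 = 9.117; total area S = 122.0 m².
ᾱ = 9.117/122.0 = 0.0747; R = Sᾱ/(1−ᾱ) = 9.117/(1−0.0747) = 9.853 m².
Lp = 97.7 + 10·log₁₀(4/9.853) = 97.7 + (-3.92) = 93.8 dB.

93.8 dB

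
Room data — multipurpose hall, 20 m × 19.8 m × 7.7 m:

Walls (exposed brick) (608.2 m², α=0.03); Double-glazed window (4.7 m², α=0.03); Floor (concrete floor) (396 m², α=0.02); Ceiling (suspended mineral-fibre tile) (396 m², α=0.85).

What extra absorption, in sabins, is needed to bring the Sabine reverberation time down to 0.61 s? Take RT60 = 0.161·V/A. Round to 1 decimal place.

441.9 sabins

A₁ = Σ Sᵢαᵢ = 608.2·0.03 + 4.7·0.03 + 396·0.02 + 396·0.85 = 362.907 sabins.
For T = 0.61 s, need A₂ = 0.161·V/T = 0.161·3049.2/0.61 = 804.789 sabins.
Additional absorption ΔA = 804.789 − 362.907 = 441.9 sabins.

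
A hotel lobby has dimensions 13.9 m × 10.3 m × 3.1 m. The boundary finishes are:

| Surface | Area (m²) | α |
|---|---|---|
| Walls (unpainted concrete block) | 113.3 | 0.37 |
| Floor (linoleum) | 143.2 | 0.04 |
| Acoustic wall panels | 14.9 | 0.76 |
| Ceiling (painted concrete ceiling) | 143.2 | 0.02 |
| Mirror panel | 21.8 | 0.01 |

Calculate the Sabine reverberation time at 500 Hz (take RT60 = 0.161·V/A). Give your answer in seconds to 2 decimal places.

1.15 sec

Total absorption A = 113.3*0.37 + 143.2*0.04 + 14.9*0.76 + 143.2*0.02 + 21.8*0.01
  = 41.921 + 5.728 + 11.324 + 2.864 + 0.218 = 62.055 m² sabins.
V = 13.9·10.3·3.1 = 443.827 m³.
RT60 = 0.161 · V / A = 0.161 × 443.827 / 62.055 = 1.15 s.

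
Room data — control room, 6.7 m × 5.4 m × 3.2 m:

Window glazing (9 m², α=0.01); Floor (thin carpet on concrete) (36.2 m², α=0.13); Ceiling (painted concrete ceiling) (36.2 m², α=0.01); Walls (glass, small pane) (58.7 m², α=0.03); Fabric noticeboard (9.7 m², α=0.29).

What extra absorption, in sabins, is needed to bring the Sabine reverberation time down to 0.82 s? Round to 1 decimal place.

Total absorption A₁ = 9×0.01 + 36.2×0.13 + 36.2×0.01 + 58.7×0.03 + 9.7×0.29
  = 0.090 + 4.706 + 0.362 + 1.761 + 2.813 = 9.732 m² sabins.
V = 115.776 m³. Required absorption A₂ = 0.161 × 115.776 / 0.82 = 22.732 sabins.
ΔA = A₂ − A₁ = 22.732 − 9.732 = 13.0 sabins.

13.0 sabins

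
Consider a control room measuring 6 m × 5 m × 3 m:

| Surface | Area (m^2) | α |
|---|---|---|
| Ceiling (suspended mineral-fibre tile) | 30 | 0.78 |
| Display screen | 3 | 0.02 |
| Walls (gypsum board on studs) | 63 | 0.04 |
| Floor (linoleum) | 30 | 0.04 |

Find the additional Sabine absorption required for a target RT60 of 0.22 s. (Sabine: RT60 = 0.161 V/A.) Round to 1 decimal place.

38.7 sabins

Equivalent absorption area: A₁ = 30*0.78 + 3*0.02 + 63*0.04 + 30*0.04 = 27.180 m^2.
For T = 0.22 s, need A₂ = 0.161·V/T = 0.161·90/0.22 = 65.864 sabins.
ΔA = A₂ − A₁ = 65.864 − 27.180 = 38.7 sabins.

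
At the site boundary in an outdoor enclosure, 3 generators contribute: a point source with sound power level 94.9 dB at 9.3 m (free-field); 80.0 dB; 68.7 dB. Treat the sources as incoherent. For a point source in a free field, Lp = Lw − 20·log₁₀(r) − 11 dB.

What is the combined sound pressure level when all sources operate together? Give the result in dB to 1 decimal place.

80.4 dB

Source at 9.3 m: Lp = 94.9 − 20·log₁₀(9.3) − 11 = 64.5 dB.
Sum in the linear (power) domain: Σ 10^(Lᵢ/10) = 10^(64.5/10) + 10^(80.0/10) + 10^(68.7/10) = 1.102e+08.
Combined level = 10 log₁₀(1.102e+08) = 80.4 dB.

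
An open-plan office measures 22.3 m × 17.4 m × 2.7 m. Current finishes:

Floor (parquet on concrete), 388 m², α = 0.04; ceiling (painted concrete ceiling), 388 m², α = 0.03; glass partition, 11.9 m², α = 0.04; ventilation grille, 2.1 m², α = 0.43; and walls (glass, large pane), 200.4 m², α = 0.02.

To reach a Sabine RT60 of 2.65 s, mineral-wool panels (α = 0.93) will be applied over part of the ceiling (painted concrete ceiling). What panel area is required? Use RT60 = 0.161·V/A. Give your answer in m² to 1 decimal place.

34.6

Equivalent absorption area: A₁ = 388*0.04 + 388*0.03 + 11.9*0.04 + 2.1*0.43 + 200.4*0.02 = 32.547 m².
V = 1047.654 m³. Target absorption A₂ = 0.161 × 1047.654 / 2.65 = 63.650 sabins.
ΔA needed = 63.650 − 32.547 = 31.103 sabins.
Each m² of panel replacing the ceiling (painted concrete ceiling) adds (0.93 − 0.03) = 0.90 sabins.
Area = ΔA/Δα = 31.103/0.90 = 34.6 m².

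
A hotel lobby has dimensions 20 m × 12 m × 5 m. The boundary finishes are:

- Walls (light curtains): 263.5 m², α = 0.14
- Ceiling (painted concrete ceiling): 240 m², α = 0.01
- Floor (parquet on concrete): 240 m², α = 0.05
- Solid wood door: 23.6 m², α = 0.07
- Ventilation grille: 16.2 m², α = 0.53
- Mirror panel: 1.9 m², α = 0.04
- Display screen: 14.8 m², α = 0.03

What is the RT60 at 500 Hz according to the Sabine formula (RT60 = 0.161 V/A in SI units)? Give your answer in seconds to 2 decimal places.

A = Σ Sᵢαᵢ = 263.5×0.14 + 240×0.01 + 240×0.05 + 23.6×0.07 + 16.2×0.53 + 1.9×0.04 + 14.8×0.03 = 62.048 sabins.
Room volume: 1200 m³.
Sabine: RT60 = 0.161 × 1200 / 62.048 = 3.11 s.

3.11 seconds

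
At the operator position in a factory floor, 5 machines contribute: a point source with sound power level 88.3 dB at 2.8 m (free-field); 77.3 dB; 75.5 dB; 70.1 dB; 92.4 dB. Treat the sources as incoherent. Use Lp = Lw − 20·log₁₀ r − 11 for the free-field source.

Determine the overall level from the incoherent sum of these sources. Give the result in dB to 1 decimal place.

Source at 2.8 m: Lp = 88.3 − 20·log₁₀(2.8) − 11 = 68.4 dB.
Sum in the linear (power) domain: Σ 10^(Lᵢ/10) = 10^(68.4/10) + 10^(77.3/10) + 10^(75.5/10) + 10^(70.1/10) + 10^(92.4/10) = 1.844e+09.
Combined level = 10 log₁₀(1.844e+09) = 92.7 dB.

92.7 dB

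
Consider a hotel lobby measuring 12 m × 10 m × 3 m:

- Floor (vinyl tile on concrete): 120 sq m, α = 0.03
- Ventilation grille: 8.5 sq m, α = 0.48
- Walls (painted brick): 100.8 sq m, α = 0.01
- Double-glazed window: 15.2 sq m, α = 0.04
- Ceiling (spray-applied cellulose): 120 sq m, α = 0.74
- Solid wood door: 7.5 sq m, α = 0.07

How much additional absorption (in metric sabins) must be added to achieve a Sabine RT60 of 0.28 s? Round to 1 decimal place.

108.4 sabins

Summing Sᵢαᵢ: 3.600 + 4.080 + 1.008 + 0.608 + 88.800 + 0.525 → A₁ = 98.621 sabins.
V = 360 m³. Required absorption A₂ = 0.161 × 360 / 0.28 = 207.000 sabins.
Additional absorption ΔA = 207.000 − 98.621 = 108.4 sabins.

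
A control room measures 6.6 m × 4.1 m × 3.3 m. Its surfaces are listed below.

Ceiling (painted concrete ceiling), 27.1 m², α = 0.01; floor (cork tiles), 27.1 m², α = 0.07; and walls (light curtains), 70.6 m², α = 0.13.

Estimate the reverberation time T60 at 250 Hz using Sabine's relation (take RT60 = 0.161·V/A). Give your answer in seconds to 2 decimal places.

1.27 seconds

Total absorption A = 27.1·0.01 + 27.1·0.07 + 70.6·0.13
  = 0.271 + 1.897 + 9.178 = 11.346 m² sabins.
Room volume: 89.298 m³.
Sabine: RT60 = 0.161 × 89.298 / 11.346 = 1.27 s.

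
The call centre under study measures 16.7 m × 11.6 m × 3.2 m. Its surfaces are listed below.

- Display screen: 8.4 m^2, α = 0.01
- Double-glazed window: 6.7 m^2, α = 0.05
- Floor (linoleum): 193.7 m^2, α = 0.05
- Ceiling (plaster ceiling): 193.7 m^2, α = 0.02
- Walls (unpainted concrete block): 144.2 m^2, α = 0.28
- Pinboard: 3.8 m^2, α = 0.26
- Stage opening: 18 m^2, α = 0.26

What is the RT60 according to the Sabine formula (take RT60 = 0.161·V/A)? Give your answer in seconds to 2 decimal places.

Equivalent absorption area: A = 8.4×0.01 + 6.7×0.05 + 193.7×0.05 + 193.7×0.02 + 144.2×0.28 + 3.8×0.26 + 18×0.26 = 60.022 m^2.
V = 16.7·11.6·3.2 = 619.904 m³.
T = 0.161 V/A = 0.161·619.904/60.022 = 1.66 s.

1.66 s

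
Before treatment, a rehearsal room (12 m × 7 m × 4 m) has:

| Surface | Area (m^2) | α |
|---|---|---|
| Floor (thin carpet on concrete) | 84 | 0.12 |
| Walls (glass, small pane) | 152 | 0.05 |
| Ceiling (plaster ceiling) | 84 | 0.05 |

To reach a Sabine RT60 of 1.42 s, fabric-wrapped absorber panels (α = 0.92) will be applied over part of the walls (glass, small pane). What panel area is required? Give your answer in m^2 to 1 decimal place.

18.6

Total absorption A₁ = 84·0.12 + 152·0.05 + 84·0.05
  = 10.080 + 7.600 + 4.200 = 21.880 m^2 sabins.
V = 336 m³. Target absorption A₂ = 0.161 × 336 / 1.42 = 38.096 sabins.
ΔA needed = 38.096 − 21.880 = 16.216 sabins.
Net gain per m^2: Δα = 0.92 − 0.05 = 0.87.
Area = ΔA/Δα = 16.216/0.87 = 18.6 m^2.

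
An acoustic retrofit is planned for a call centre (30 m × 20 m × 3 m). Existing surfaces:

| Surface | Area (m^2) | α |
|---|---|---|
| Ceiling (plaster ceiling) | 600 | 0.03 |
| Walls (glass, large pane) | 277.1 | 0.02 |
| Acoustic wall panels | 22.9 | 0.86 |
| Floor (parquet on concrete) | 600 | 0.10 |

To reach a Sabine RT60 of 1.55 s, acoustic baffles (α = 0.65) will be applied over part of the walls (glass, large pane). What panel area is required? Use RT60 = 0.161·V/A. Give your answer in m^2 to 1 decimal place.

132.9

Summing Sᵢαᵢ: 18.000 + 5.542 + 19.694 + 60.000 → A₁ = 103.236 sabins.
Required A₂ = 0.161·1800/1.55 = 186.968 sabins.
Absorption to add: 186.968 − 103.236 = 83.732 sabins.
Net gain per m^2: Δα = 0.65 − 0.02 = 0.63.
Panel area = 83.732 / 0.63 = 132.9 m^2.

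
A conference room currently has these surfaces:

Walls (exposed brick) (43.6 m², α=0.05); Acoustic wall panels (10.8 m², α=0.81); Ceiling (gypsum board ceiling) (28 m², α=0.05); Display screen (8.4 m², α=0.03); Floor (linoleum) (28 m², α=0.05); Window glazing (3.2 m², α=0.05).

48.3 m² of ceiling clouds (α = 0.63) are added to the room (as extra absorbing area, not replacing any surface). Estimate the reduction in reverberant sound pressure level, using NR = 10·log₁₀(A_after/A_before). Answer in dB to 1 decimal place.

5.0 dB

Equivalent absorption area: A_before = 43.6*0.05 + 10.8*0.81 + 28*0.05 + 8.4*0.03 + 28*0.05 + 3.2*0.05 = 14.140 m².
Treatment contributes 48.3·0.63 = 30.429 sabins.
New total A_after = 44.569 sabins.
Reduction = 10 log₁₀(A_after/A_before) = 10 log₁₀(3.1520) = 5.0 dB.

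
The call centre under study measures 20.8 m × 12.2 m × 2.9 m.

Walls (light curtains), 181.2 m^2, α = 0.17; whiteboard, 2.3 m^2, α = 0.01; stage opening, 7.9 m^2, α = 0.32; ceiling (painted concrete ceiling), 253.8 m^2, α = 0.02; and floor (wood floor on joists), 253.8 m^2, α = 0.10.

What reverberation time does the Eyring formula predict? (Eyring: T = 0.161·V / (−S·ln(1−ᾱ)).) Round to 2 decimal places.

1.77 s

Total surface area S = 181.2 + 2.3 + 7.9 + 253.8 + 253.8 = 699.0 m^2.
Absorption A = 181.2·0.17 + 2.3·0.01 + 7.9·0.32 + 253.8·0.02 + 253.8·0.10 = 63.811 sabins.
Mean coefficient ᾱ = A/S = 0.0913.
−S·ln(1−ᾱ) = −699.0 × ln(1 − 0.0913) = 66.922.
V = 20.8 × 12.2 × 2.9 = 735.904 m³.
RT60 = 0.161 × 735.904 / 66.922 = 1.77 s.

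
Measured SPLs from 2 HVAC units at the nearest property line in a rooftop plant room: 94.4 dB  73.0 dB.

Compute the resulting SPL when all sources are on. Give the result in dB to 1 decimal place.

Converting to relative power and adding: 10^(94.4/10) + 10^(73.0/10) = 2.774e+09.
L_total = 10·log₁₀(2.774e+09) = 94.4 dB.

94.4 dB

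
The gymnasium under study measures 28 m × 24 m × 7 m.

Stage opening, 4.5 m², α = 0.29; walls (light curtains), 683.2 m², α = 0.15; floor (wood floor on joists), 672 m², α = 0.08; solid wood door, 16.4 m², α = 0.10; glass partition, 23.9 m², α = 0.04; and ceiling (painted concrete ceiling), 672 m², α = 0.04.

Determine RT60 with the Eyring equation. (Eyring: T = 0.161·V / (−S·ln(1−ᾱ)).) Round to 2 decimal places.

Total surface area S = 4.5 + 683.2 + 672 + 16.4 + 23.9 + 672 = 2072.0 m².
Absorption A = 4.5·0.29 + 683.2·0.15 + 672·0.08 + 16.4·0.10 + 23.9·0.04 + 672·0.04 = 187.021 sabins.
Mean coefficient ᾱ = A/S = 0.0903.
Eyring denominator: −S ln(1−ᾱ) = 196.095.
V = 28 × 24 × 7 = 4704 m³.
RT60 = 0.161 × 4704 / 196.095 = 3.86 s.

3.86 seconds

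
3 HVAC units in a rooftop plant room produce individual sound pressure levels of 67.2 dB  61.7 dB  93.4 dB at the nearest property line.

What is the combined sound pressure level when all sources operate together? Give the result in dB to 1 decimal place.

93.4 dB

Σ 10^(Lᵢ/10) = 2.194e+09.
Back to dB: 10·log₁₀ Σ = 93.4 dB.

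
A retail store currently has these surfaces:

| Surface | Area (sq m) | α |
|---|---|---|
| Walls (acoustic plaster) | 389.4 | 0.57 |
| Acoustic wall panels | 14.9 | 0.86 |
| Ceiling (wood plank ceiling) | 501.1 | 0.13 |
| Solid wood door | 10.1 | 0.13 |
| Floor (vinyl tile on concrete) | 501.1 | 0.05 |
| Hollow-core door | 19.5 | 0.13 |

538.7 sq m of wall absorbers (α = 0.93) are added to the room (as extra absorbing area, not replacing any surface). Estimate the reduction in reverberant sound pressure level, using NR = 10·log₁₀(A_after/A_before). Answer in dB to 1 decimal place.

4.0 dB

Total absorption A_before = 389.4*0.57 + 14.9*0.86 + 501.1*0.13 + 10.1*0.13 + 501.1*0.05 + 19.5*0.13
  = 221.958 + 12.814 + 65.143 + 1.313 + 25.055 + 2.535 = 328.818 sq m sabins.
Treatment contributes 538.7·0.93 = 500.991 sabins.
A_after = 328.818 + 500.991 = 829.809 sabins.
Reduction = 10 log₁₀(A_after/A_before) = 10 log₁₀(2.5236) = 4.0 dB.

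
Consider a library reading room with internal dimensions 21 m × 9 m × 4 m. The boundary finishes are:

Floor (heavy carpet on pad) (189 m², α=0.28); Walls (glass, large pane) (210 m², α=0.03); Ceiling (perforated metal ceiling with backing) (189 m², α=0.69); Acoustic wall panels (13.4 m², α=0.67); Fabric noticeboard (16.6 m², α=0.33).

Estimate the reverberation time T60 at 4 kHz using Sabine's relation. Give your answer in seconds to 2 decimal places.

0.60 s

Total absorption A = 189·0.28 + 210·0.03 + 189·0.69 + 13.4·0.67 + 16.6·0.33
  = 52.920 + 6.300 + 130.410 + 8.978 + 5.478 = 204.086 m² sabins.
V = 21·9·4 = 756 m³.
RT60 = 0.161 · V / A = 0.161 × 756 / 204.086 = 0.60 s.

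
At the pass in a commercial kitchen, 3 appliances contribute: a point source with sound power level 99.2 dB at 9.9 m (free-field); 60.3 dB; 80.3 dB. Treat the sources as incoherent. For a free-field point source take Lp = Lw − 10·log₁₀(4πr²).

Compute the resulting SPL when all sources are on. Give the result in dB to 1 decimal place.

Source at 9.9 m: Lp = 99.2 − 10·log₁₀(4π·9.9²) = 99.2 − 10·log₁₀(1231.630) = 68.3 dB.
Converting to relative power and adding: 10^(68.3/10) + 10^(60.3/10) + 10^(80.3/10) = 1.15e+08.
L_total = 10·log₁₀(1.15e+08) = 80.6 dB.

80.6 dB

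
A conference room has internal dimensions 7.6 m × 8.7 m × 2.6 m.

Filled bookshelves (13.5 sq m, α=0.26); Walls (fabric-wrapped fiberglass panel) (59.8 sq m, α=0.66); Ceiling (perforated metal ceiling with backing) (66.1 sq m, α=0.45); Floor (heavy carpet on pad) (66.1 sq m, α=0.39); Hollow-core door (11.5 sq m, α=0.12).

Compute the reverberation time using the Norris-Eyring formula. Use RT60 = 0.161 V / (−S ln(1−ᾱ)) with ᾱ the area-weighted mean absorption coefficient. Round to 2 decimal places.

0.21 s

Total surface area S = 13.5 + 59.8 + 66.1 + 66.1 + 11.5 = 217.0 sq m.
Σ(Sᵢαᵢ) = 13.5×0.26 + 59.8×0.66 + 66.1×0.45 + 66.1×0.39 + 11.5×0.12 = 99.882.
ᾱ = 99.882 / 217.0 = 0.4603.
−S·ln(1−ᾱ) = −217.0 × ln(1 − 0.4603) = 133.833.
V = 7.6 × 8.7 × 2.6 = 171.912 m³.
RT60 = 0.161 × 171.912 / 133.833 = 0.21 s.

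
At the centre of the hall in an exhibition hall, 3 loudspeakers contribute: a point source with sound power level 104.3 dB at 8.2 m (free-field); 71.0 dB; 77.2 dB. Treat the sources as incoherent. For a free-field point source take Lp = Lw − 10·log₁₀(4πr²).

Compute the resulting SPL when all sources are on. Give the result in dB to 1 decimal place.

79.9 dB

Source at 8.2 m: Lp = 104.3 − 10·log₁₀(4π·8.2²) = 104.3 − 10·log₁₀(844.963) = 75.0 dB.
Σ 10^(Lᵢ/10) = 9.669e+07.
L_total = 10·log₁₀(9.669e+07) = 79.9 dB.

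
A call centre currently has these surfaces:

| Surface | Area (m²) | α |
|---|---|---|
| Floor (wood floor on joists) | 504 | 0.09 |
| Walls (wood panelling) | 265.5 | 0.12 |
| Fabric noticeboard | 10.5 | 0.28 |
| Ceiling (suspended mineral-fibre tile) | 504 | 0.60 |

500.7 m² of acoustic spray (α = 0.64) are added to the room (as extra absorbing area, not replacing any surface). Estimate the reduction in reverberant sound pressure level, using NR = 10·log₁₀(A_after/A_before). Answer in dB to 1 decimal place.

2.6 dB

A_before = Σ Sᵢαᵢ = 504·0.09 + 265.5·0.12 + 10.5·0.28 + 504·0.60 = 382.560 sabins.
Added absorption = 500.7 × 0.64 = 320.448 sabins.
New total A_after = 703.008 sabins.
Reduction = 10 log₁₀(A_after/A_before) = 10 log₁₀(1.8376) = 2.6 dB.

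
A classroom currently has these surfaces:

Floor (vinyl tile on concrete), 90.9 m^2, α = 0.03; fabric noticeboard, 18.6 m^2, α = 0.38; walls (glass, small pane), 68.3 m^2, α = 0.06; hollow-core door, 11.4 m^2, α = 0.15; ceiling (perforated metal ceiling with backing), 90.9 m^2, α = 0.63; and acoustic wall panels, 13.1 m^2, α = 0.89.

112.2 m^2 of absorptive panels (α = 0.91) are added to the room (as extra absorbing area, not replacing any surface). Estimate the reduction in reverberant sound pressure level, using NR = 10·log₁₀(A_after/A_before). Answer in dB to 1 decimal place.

3.4 dB

Equivalent absorption area: A_before = 90.9*0.03 + 18.6*0.38 + 68.3*0.06 + 11.4*0.15 + 90.9*0.63 + 13.1*0.89 = 84.529 m^2.
Treatment contributes 112.2·0.91 = 102.102 sabins.
New total A_after = 186.631 sabins.
NR = 10·log₁₀(186.631/84.529) = 3.4 dB.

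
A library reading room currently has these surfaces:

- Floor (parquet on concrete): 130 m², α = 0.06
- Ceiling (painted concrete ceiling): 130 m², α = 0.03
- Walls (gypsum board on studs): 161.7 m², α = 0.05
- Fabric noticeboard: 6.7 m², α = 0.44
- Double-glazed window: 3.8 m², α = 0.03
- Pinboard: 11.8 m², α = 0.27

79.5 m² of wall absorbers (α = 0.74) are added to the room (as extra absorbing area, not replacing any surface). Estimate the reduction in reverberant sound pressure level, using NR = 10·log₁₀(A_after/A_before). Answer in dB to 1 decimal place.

Equivalent absorption area: A_before = 130×0.06 + 130×0.03 + 161.7×0.05 + 6.7×0.44 + 3.8×0.03 + 11.8×0.27 = 26.033 m².
Added absorption = 79.5 × 0.74 = 58.830 sabins.
A_after = 26.033 + 58.830 = 84.863 sabins.
Reduction = 10 log₁₀(A_after/A_before) = 10 log₁₀(3.2598) = 5.1 dB.

5.1 dB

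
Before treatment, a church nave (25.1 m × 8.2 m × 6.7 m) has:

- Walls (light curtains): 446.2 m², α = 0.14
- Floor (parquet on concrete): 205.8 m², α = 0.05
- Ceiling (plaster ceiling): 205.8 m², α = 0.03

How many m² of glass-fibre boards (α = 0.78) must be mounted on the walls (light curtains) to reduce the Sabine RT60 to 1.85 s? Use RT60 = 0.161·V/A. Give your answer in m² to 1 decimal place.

64.2

Summing Sᵢαᵢ: 62.468 + 10.290 + 6.174 → A₁ = 78.932 sabins.
Required A₂ = 0.161·1378.994/1.85 = 120.010 sabins.
Absorption to add: 120.010 − 78.932 = 41.078 sabins.
Net gain per m²: Δα = 0.78 − 0.14 = 0.64.
Area = ΔA/Δα = 41.078/0.64 = 64.2 m².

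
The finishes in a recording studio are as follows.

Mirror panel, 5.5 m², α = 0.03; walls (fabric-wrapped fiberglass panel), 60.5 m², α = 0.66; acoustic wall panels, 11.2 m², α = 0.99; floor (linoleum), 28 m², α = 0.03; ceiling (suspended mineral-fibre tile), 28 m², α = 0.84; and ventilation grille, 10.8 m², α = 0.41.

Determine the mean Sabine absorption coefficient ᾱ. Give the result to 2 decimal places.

S = Σ Sᵢ = 5.5 + 60.5 + 11.2 + 28 + 28 + 10.8 = 144.0 m².
Weighted sum Σ Sα = 79.971.
ᾱ = 79.971 / 144.0 = 0.56.

0.56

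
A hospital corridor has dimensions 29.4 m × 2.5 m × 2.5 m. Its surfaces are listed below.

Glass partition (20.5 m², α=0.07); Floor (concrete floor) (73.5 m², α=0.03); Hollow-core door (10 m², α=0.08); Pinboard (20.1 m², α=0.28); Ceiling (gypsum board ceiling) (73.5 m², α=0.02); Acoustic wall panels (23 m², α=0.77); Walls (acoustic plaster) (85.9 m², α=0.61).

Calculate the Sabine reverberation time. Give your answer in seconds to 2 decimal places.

0.36 sec

A = Σ Sᵢαᵢ = 20.5*0.07 + 73.5*0.03 + 10*0.08 + 20.1*0.28 + 73.5*0.02 + 23*0.77 + 85.9*0.61 = 81.647 sabins.
Room volume: 183.75 m³.
T = 0.161 V/A = 0.161·183.75/81.647 = 0.36 s.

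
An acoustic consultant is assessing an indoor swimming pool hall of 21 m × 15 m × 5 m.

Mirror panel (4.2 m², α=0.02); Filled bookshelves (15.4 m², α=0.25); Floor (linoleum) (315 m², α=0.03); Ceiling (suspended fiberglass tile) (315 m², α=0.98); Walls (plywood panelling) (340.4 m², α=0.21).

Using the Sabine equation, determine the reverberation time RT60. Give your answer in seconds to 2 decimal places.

0.64 sec

Total absorption A = 4.2×0.02 + 15.4×0.25 + 315×0.03 + 315×0.98 + 340.4×0.21
  = 0.084 + 3.850 + 9.450 + 308.700 + 71.484 = 393.568 m² sabins.
Room volume: 1575 m³.
RT60 = 0.161 · V / A = 0.161 × 1575 / 393.568 = 0.64 s.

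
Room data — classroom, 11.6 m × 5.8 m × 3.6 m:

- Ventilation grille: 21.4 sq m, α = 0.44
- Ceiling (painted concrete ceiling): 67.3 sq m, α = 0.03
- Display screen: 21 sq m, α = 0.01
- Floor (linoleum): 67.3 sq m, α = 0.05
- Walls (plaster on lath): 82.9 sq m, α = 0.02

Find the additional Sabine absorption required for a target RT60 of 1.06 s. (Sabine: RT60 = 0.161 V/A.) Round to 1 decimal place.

A₁ = Σ Sᵢαᵢ = 21.4*0.44 + 67.3*0.03 + 21*0.01 + 67.3*0.05 + 82.9*0.02 = 16.668 sabins.
For T = 1.06 s, need A₂ = 0.161·V/T = 0.161·242.208/1.06 = 36.788 sabins.
Shortfall: 36.788 − 16.668 = 20.1 sabins.

20.1 sabins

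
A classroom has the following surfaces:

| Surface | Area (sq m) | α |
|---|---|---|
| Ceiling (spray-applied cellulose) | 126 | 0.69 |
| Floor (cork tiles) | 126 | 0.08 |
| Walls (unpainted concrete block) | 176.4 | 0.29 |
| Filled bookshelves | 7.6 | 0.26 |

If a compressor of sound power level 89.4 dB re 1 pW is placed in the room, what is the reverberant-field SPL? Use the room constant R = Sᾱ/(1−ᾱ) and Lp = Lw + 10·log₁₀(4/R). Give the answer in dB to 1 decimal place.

Σ(Sᵢαᵢ) = 126·0.69 + 126·0.08 + 176.4·0.29 + 7.6·0.26 = 150.152; total area S = 436.0 sq m.
ᾱ = 150.152/436.0 = 0.3444; R = Sᾱ/(1−ᾱ) = 150.152/(1−0.3444) = 229.030 sq m.
Lp = 89.4 + 10·log₁₀(4/229.030) = 89.4 + (-17.58) = 71.8 dB.

71.8 dB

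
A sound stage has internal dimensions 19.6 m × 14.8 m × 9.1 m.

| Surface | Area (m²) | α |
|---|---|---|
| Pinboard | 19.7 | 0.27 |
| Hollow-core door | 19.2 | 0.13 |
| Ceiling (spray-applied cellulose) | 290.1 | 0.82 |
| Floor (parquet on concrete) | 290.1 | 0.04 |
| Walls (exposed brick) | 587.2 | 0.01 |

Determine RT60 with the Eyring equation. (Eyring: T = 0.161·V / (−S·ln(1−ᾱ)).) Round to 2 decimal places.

1.43 s

S = Σ Sᵢ = 1206.3 m².
Σ(Sᵢαᵢ) = 19.7×0.27 + 19.2×0.13 + 290.1×0.82 + 290.1×0.04 + 587.2×0.01 = 263.173.
Mean coefficient ᾱ = A/S = 0.2182.
Eyring denominator: −S ln(1−ᾱ) = 296.938.
V = 19.6 × 14.8 × 9.1 = 2639.728 m³.
T = 0.161·V/[−S·ln(1−ᾱ)] = 0.161·2639.728/296.938 = 1.43 s.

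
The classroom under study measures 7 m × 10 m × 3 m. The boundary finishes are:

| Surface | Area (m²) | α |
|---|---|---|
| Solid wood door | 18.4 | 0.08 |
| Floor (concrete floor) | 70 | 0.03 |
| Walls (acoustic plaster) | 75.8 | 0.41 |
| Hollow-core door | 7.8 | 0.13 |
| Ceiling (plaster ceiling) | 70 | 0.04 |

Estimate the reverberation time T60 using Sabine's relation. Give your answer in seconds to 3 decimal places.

0.879 s

Equivalent absorption area: A = 18.4×0.08 + 70×0.03 + 75.8×0.41 + 7.8×0.13 + 70×0.04 = 38.464 m².
Room volume: 210 m³.
T = 0.161 V/A = 0.161·210/38.464 = 0.879 s.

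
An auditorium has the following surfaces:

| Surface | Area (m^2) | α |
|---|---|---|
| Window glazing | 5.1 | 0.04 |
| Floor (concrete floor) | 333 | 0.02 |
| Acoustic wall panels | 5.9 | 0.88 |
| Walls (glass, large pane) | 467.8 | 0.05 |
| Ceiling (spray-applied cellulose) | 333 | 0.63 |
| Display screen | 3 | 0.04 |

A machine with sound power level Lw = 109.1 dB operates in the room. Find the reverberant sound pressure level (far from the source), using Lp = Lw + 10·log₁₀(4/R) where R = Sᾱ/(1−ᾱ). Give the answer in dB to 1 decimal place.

90.2 dB

A = 245.356 sabins; S = 1147.8 m^2.
ᾱ = 245.356/1147.8 = 0.2138; R = Sᾱ/(1−ᾱ) = 245.356/(1−0.2138) = 312.078 m^2.
Lp = 109.1 + 10·log₁₀(4/312.078) = 109.1 + (-18.92) = 90.2 dB.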